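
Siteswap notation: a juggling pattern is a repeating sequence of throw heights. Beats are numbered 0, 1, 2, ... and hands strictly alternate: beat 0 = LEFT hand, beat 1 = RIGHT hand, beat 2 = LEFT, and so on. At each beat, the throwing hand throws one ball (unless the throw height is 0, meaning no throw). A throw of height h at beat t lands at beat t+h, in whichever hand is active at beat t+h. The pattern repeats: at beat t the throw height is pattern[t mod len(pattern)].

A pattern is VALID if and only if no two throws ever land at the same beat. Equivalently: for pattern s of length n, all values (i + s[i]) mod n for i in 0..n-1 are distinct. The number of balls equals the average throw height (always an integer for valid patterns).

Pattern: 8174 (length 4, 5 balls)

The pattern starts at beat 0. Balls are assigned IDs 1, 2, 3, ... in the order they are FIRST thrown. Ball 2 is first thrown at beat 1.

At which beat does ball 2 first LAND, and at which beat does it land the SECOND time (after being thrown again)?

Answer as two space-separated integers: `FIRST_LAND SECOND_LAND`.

Beat 0 (L): throw ball1 h=8 -> lands@8:L; in-air after throw: [b1@8:L]
Beat 1 (R): throw ball2 h=1 -> lands@2:L; in-air after throw: [b2@2:L b1@8:L]
Beat 2 (L): throw ball2 h=7 -> lands@9:R; in-air after throw: [b1@8:L b2@9:R]
Beat 3 (R): throw ball3 h=4 -> lands@7:R; in-air after throw: [b3@7:R b1@8:L b2@9:R]
Beat 4 (L): throw ball4 h=8 -> lands@12:L; in-air after throw: [b3@7:R b1@8:L b2@9:R b4@12:L]
Beat 5 (R): throw ball5 h=1 -> lands@6:L; in-air after throw: [b5@6:L b3@7:R b1@8:L b2@9:R b4@12:L]
Beat 6 (L): throw ball5 h=7 -> lands@13:R; in-air after throw: [b3@7:R b1@8:L b2@9:R b4@12:L b5@13:R]
Beat 7 (R): throw ball3 h=4 -> lands@11:R; in-air after throw: [b1@8:L b2@9:R b3@11:R b4@12:L b5@13:R]
Beat 8 (L): throw ball1 h=8 -> lands@16:L; in-air after throw: [b2@9:R b3@11:R b4@12:L b5@13:R b1@16:L]
Beat 9 (R): throw ball2 h=1 -> lands@10:L; in-air after throw: [b2@10:L b3@11:R b4@12:L b5@13:R b1@16:L]
Ball 2: thrown@1 h=1 -> first land @2; rethrown@2 h=7 -> second land @9

Answer: 2 9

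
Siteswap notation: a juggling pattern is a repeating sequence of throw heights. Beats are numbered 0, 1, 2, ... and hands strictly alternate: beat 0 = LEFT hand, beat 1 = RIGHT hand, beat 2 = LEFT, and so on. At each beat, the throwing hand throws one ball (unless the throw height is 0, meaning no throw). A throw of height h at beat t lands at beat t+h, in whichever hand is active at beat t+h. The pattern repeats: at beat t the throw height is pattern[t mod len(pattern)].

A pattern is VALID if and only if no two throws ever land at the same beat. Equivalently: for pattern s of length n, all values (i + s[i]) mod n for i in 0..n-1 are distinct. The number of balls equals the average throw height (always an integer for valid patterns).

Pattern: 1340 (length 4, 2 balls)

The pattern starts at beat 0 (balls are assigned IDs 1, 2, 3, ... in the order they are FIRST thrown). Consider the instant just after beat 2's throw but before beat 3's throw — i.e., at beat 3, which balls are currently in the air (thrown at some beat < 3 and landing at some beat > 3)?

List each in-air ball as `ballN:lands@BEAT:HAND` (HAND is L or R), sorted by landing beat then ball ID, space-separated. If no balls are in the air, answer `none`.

Beat 0 (L): throw ball1 h=1 -> lands@1:R; in-air after throw: [b1@1:R]
Beat 1 (R): throw ball1 h=3 -> lands@4:L; in-air after throw: [b1@4:L]
Beat 2 (L): throw ball2 h=4 -> lands@6:L; in-air after throw: [b1@4:L b2@6:L]

Answer: ball1:lands@4:L ball2:lands@6:L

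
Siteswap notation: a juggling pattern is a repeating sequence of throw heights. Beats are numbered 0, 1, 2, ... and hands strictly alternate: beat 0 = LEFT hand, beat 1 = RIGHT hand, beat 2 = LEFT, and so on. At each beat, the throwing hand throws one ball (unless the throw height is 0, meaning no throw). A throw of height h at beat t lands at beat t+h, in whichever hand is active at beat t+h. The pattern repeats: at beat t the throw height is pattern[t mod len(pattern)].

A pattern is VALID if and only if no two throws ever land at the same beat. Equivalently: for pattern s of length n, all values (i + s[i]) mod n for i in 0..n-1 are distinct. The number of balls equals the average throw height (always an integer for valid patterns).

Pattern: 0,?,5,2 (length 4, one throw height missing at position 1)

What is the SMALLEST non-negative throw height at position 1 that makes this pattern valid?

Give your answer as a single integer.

Answer: 1

Derivation:
i=0: (0 + 0) mod 4 = 0
i=1: s[i]=? (unknown)
i=2: (2 + 5) mod 4 = 3
i=3: (3 + 2) mod 4 = 1
Known residues: [0, 1, 3]; need a permutation of 0..3, so missing residue r = 2
Need (1 + s) mod 4 = 2; smallest s = (2 - 1) mod 4 = 1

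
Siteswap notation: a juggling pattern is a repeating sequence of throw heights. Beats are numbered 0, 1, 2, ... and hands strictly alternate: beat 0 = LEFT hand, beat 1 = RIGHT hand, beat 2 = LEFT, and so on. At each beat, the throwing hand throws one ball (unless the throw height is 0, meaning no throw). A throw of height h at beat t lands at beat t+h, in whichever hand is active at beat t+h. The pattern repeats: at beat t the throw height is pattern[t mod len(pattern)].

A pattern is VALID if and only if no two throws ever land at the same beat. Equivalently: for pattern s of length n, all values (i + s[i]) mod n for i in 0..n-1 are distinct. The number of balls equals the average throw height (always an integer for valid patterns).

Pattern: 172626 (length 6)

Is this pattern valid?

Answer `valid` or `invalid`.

i=0: (i + s[i]) mod n = (0 + 1) mod 6 = 1
i=1: (i + s[i]) mod n = (1 + 7) mod 6 = 2
i=2: (i + s[i]) mod n = (2 + 2) mod 6 = 4
i=3: (i + s[i]) mod n = (3 + 6) mod 6 = 3
i=4: (i + s[i]) mod n = (4 + 2) mod 6 = 0
i=5: (i + s[i]) mod n = (5 + 6) mod 6 = 5
Residues: [1, 2, 4, 3, 0, 5], distinct: True

Answer: valid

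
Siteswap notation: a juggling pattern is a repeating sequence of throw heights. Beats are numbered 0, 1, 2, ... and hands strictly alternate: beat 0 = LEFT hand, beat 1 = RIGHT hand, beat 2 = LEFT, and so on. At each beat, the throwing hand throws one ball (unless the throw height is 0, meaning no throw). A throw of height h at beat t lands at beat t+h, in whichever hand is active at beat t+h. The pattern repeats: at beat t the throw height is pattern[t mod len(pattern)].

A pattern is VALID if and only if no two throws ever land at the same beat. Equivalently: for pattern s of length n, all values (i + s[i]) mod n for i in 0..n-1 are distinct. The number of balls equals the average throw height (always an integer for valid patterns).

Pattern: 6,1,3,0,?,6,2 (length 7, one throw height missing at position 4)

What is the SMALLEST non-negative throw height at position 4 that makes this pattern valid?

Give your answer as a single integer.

i=0: (0 + 6) mod 7 = 6
i=1: (1 + 1) mod 7 = 2
i=2: (2 + 3) mod 7 = 5
i=3: (3 + 0) mod 7 = 3
i=4: s[i]=? (unknown)
i=5: (5 + 6) mod 7 = 4
i=6: (6 + 2) mod 7 = 1
Known residues: [1, 2, 3, 4, 5, 6]; need a permutation of 0..6, so missing residue r = 0
Need (4 + s) mod 7 = 0; smallest s = (0 - 4) mod 7 = 3

Answer: 3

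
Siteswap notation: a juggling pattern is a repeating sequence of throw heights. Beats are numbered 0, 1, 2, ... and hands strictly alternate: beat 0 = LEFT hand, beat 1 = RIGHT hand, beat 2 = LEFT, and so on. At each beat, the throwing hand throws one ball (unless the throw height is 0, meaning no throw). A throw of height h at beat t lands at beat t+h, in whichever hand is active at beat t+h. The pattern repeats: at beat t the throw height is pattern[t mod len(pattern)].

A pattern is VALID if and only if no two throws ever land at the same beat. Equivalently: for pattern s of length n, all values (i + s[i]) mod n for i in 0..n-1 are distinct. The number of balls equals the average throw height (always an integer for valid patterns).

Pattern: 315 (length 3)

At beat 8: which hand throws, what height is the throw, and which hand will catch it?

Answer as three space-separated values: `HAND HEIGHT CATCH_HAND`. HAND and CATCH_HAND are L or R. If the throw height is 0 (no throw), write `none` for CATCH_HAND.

Beat 8: 8 mod 2 = 0, so hand = L
Throw height = pattern[8 mod 3] = pattern[2] = 5
Lands at beat 8+5=13, 13 mod 2 = 1, so catch hand = R

Answer: L 5 R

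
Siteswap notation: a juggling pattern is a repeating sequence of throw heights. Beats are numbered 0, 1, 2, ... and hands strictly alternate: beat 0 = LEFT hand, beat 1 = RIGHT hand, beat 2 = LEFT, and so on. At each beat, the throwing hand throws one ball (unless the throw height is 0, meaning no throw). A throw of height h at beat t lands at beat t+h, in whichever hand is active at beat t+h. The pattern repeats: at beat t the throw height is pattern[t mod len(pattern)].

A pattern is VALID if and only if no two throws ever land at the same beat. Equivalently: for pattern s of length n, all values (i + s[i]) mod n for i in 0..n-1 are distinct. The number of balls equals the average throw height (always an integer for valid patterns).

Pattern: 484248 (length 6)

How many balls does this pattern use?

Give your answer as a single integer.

Answer: 5

Derivation:
Pattern = [4, 8, 4, 2, 4, 8], length n = 6
  position 0: throw height = 4, running sum = 4
  position 1: throw height = 8, running sum = 12
  position 2: throw height = 4, running sum = 16
  position 3: throw height = 2, running sum = 18
  position 4: throw height = 4, running sum = 22
  position 5: throw height = 8, running sum = 30
Total sum = 30; balls = sum / n = 30 / 6 = 5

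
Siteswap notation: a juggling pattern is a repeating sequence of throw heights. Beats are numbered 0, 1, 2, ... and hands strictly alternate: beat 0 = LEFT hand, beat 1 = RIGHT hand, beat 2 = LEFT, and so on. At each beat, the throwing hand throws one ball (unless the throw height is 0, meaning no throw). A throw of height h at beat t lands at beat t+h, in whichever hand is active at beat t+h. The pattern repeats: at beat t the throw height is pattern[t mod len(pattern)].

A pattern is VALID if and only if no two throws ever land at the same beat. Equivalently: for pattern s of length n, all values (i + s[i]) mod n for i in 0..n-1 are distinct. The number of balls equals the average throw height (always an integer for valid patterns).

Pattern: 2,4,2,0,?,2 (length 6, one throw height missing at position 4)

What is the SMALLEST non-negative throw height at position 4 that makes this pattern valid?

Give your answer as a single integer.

i=0: (0 + 2) mod 6 = 2
i=1: (1 + 4) mod 6 = 5
i=2: (2 + 2) mod 6 = 4
i=3: (3 + 0) mod 6 = 3
i=4: s[i]=? (unknown)
i=5: (5 + 2) mod 6 = 1
Known residues: [1, 2, 3, 4, 5]; need a permutation of 0..5, so missing residue r = 0
Need (4 + s) mod 6 = 0; smallest s = (0 - 4) mod 6 = 2

Answer: 2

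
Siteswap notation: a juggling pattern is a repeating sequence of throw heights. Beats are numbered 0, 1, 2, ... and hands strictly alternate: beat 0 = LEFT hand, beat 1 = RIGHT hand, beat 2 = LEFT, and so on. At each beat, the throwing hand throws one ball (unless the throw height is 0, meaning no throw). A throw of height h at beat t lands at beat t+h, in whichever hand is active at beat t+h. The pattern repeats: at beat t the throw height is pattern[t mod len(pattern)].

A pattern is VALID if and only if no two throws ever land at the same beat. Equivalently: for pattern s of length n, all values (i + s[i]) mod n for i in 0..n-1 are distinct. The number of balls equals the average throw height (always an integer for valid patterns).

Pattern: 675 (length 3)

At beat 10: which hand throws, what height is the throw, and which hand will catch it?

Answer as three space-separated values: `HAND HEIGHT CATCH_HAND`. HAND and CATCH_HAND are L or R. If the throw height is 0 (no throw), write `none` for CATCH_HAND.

Answer: L 7 R

Derivation:
Beat 10: 10 mod 2 = 0, so hand = L
Throw height = pattern[10 mod 3] = pattern[1] = 7
Lands at beat 10+7=17, 17 mod 2 = 1, so catch hand = R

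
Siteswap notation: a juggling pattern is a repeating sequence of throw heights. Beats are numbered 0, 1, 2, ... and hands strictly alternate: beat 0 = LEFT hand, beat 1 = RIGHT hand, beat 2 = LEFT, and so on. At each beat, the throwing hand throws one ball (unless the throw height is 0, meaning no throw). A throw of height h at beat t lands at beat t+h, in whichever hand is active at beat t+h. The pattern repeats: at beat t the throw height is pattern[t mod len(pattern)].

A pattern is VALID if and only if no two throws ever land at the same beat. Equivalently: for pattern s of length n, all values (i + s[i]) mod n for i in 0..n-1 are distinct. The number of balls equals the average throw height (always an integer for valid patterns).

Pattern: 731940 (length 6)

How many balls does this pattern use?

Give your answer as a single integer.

Answer: 4

Derivation:
Pattern = [7, 3, 1, 9, 4, 0], length n = 6
  position 0: throw height = 7, running sum = 7
  position 1: throw height = 3, running sum = 10
  position 2: throw height = 1, running sum = 11
  position 3: throw height = 9, running sum = 20
  position 4: throw height = 4, running sum = 24
  position 5: throw height = 0, running sum = 24
Total sum = 24; balls = sum / n = 24 / 6 = 4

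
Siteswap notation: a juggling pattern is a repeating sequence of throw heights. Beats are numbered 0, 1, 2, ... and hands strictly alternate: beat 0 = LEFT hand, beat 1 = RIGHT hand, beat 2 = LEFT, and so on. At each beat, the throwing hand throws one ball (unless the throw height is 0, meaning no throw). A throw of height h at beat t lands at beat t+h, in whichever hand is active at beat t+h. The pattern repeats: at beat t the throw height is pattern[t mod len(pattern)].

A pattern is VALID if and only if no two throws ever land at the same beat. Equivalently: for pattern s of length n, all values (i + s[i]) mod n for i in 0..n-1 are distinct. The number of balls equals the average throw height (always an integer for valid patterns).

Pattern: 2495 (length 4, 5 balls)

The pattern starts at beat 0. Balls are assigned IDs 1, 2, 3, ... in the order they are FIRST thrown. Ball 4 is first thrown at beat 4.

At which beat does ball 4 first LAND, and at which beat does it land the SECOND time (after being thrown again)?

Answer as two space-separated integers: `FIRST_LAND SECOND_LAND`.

Beat 0 (L): throw ball1 h=2 -> lands@2:L; in-air after throw: [b1@2:L]
Beat 1 (R): throw ball2 h=4 -> lands@5:R; in-air after throw: [b1@2:L b2@5:R]
Beat 2 (L): throw ball1 h=9 -> lands@11:R; in-air after throw: [b2@5:R b1@11:R]
Beat 3 (R): throw ball3 h=5 -> lands@8:L; in-air after throw: [b2@5:R b3@8:L b1@11:R]
Beat 4 (L): throw ball4 h=2 -> lands@6:L; in-air after throw: [b2@5:R b4@6:L b3@8:L b1@11:R]
Beat 5 (R): throw ball2 h=4 -> lands@9:R; in-air after throw: [b4@6:L b3@8:L b2@9:R b1@11:R]
Beat 6 (L): throw ball4 h=9 -> lands@15:R; in-air after throw: [b3@8:L b2@9:R b1@11:R b4@15:R]
Beat 7 (R): throw ball5 h=5 -> lands@12:L; in-air after throw: [b3@8:L b2@9:R b1@11:R b5@12:L b4@15:R]
Beat 8 (L): throw ball3 h=2 -> lands@10:L; in-air after throw: [b2@9:R b3@10:L b1@11:R b5@12:L b4@15:R]
Beat 9 (R): throw ball2 h=4 -> lands@13:R; in-air after throw: [b3@10:L b1@11:R b5@12:L b2@13:R b4@15:R]
Beat 10 (L): throw ball3 h=9 -> lands@19:R; in-air after throw: [b1@11:R b5@12:L b2@13:R b4@15:R b3@19:R]
Beat 11 (R): throw ball1 h=5 -> lands@16:L; in-air after throw: [b5@12:L b2@13:R b4@15:R b1@16:L b3@19:R]
Beat 12 (L): throw ball5 h=2 -> lands@14:L; in-air after throw: [b2@13:R b5@14:L b4@15:R b1@16:L b3@19:R]
Beat 13 (R): throw ball2 h=4 -> lands@17:R; in-air after throw: [b5@14:L b4@15:R b1@16:L b2@17:R b3@19:R]
Beat 14 (L): throw ball5 h=9 -> lands@23:R; in-air after throw: [b4@15:R b1@16:L b2@17:R b3@19:R b5@23:R]
Beat 15 (R): throw ball4 h=5 -> lands@20:L; in-air after throw: [b1@16:L b2@17:R b3@19:R b4@20:L b5@23:R]
Ball 4: thrown@4 h=2 -> first land @6; rethrown@6 h=9 -> second land @15

Answer: 6 15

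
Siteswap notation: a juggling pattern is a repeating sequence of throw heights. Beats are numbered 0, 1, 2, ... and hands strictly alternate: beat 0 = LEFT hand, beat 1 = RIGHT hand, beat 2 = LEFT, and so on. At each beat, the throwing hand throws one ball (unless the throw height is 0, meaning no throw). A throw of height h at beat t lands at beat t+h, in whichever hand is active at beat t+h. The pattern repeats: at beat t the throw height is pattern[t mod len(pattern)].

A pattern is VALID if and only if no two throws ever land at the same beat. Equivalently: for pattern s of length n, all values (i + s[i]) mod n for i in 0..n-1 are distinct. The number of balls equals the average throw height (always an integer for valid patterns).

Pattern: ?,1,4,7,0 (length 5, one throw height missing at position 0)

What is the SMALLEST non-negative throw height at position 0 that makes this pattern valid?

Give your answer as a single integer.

Answer: 3

Derivation:
i=0: s[i]=? (unknown)
i=1: (1 + 1) mod 5 = 2
i=2: (2 + 4) mod 5 = 1
i=3: (3 + 7) mod 5 = 0
i=4: (4 + 0) mod 5 = 4
Known residues: [0, 1, 2, 4]; need a permutation of 0..4, so missing residue r = 3
Need (0 + s) mod 5 = 3; smallest s = (3 - 0) mod 5 = 3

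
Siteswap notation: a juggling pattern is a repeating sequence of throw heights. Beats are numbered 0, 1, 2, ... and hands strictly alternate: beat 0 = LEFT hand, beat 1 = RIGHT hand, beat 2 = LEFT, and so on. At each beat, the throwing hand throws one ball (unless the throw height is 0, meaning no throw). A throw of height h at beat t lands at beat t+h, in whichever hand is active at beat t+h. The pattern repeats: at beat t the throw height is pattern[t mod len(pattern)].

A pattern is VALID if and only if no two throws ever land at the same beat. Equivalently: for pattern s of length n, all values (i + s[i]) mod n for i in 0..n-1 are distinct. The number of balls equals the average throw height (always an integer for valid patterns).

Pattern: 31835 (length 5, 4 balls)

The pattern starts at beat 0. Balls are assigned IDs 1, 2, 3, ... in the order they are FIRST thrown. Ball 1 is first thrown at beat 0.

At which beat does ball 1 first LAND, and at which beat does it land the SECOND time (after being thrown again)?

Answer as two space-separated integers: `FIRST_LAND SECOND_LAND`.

Answer: 3 6

Derivation:
Beat 0 (L): throw ball1 h=3 -> lands@3:R; in-air after throw: [b1@3:R]
Beat 1 (R): throw ball2 h=1 -> lands@2:L; in-air after throw: [b2@2:L b1@3:R]
Beat 2 (L): throw ball2 h=8 -> lands@10:L; in-air after throw: [b1@3:R b2@10:L]
Beat 3 (R): throw ball1 h=3 -> lands@6:L; in-air after throw: [b1@6:L b2@10:L]
Beat 4 (L): throw ball3 h=5 -> lands@9:R; in-air after throw: [b1@6:L b3@9:R b2@10:L]
Beat 5 (R): throw ball4 h=3 -> lands@8:L; in-air after throw: [b1@6:L b4@8:L b3@9:R b2@10:L]
Beat 6 (L): throw ball1 h=1 -> lands@7:R; in-air after throw: [b1@7:R b4@8:L b3@9:R b2@10:L]
Ball 1: thrown@0 h=3 -> first land @3; rethrown@3 h=3 -> second land @6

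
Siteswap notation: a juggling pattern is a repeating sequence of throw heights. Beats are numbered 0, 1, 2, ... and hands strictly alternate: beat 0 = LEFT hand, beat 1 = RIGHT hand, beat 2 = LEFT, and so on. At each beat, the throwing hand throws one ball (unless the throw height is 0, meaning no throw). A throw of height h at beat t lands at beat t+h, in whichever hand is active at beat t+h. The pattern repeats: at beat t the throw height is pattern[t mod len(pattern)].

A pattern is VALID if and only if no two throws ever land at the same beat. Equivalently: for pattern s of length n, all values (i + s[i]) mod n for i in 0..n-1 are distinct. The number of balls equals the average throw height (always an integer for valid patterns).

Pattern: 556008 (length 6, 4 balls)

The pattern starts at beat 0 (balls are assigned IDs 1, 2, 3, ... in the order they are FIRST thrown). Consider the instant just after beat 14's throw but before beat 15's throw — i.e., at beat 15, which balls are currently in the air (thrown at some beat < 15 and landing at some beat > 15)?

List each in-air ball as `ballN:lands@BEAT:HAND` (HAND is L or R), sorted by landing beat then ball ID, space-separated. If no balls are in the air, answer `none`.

Beat 0 (L): throw ball1 h=5 -> lands@5:R; in-air after throw: [b1@5:R]
Beat 1 (R): throw ball2 h=5 -> lands@6:L; in-air after throw: [b1@5:R b2@6:L]
Beat 2 (L): throw ball3 h=6 -> lands@8:L; in-air after throw: [b1@5:R b2@6:L b3@8:L]
Beat 5 (R): throw ball1 h=8 -> lands@13:R; in-air after throw: [b2@6:L b3@8:L b1@13:R]
Beat 6 (L): throw ball2 h=5 -> lands@11:R; in-air after throw: [b3@8:L b2@11:R b1@13:R]
Beat 7 (R): throw ball4 h=5 -> lands@12:L; in-air after throw: [b3@8:L b2@11:R b4@12:L b1@13:R]
Beat 8 (L): throw ball3 h=6 -> lands@14:L; in-air after throw: [b2@11:R b4@12:L b1@13:R b3@14:L]
Beat 11 (R): throw ball2 h=8 -> lands@19:R; in-air after throw: [b4@12:L b1@13:R b3@14:L b2@19:R]
Beat 12 (L): throw ball4 h=5 -> lands@17:R; in-air after throw: [b1@13:R b3@14:L b4@17:R b2@19:R]
Beat 13 (R): throw ball1 h=5 -> lands@18:L; in-air after throw: [b3@14:L b4@17:R b1@18:L b2@19:R]
Beat 14 (L): throw ball3 h=6 -> lands@20:L; in-air after throw: [b4@17:R b1@18:L b2@19:R b3@20:L]

Answer: ball4:lands@17:R ball1:lands@18:L ball2:lands@19:R ball3:lands@20:L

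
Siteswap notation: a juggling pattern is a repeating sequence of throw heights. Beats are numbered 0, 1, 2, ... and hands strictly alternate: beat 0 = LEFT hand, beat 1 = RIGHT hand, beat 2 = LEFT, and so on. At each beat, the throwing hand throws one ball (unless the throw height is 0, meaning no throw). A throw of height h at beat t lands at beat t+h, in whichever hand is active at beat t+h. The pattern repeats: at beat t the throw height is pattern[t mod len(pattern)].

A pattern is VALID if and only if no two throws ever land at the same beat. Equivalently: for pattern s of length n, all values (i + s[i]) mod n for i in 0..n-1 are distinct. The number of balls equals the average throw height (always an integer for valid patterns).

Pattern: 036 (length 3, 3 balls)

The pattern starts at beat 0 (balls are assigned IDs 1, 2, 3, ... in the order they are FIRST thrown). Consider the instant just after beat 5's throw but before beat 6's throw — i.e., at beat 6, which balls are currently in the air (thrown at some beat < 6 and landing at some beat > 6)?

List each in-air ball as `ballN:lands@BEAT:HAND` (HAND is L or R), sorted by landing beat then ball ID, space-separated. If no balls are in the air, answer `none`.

Answer: ball1:lands@7:R ball2:lands@8:L ball3:lands@11:R

Derivation:
Beat 1 (R): throw ball1 h=3 -> lands@4:L; in-air after throw: [b1@4:L]
Beat 2 (L): throw ball2 h=6 -> lands@8:L; in-air after throw: [b1@4:L b2@8:L]
Beat 4 (L): throw ball1 h=3 -> lands@7:R; in-air after throw: [b1@7:R b2@8:L]
Beat 5 (R): throw ball3 h=6 -> lands@11:R; in-air after throw: [b1@7:R b2@8:L b3@11:R]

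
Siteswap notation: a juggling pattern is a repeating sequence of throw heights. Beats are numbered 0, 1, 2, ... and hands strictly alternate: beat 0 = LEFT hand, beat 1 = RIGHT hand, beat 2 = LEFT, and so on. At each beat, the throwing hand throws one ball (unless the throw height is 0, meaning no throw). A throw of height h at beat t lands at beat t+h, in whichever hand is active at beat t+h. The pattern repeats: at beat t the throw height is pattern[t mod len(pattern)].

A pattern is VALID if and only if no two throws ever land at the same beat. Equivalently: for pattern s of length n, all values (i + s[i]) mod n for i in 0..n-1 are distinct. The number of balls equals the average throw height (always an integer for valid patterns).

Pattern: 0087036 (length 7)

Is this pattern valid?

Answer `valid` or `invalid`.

i=0: (i + s[i]) mod n = (0 + 0) mod 7 = 0
i=1: (i + s[i]) mod n = (1 + 0) mod 7 = 1
i=2: (i + s[i]) mod n = (2 + 8) mod 7 = 3
i=3: (i + s[i]) mod n = (3 + 7) mod 7 = 3
i=4: (i + s[i]) mod n = (4 + 0) mod 7 = 4
i=5: (i + s[i]) mod n = (5 + 3) mod 7 = 1
i=6: (i + s[i]) mod n = (6 + 6) mod 7 = 5
Residues: [0, 1, 3, 3, 4, 1, 5], distinct: False

Answer: invalid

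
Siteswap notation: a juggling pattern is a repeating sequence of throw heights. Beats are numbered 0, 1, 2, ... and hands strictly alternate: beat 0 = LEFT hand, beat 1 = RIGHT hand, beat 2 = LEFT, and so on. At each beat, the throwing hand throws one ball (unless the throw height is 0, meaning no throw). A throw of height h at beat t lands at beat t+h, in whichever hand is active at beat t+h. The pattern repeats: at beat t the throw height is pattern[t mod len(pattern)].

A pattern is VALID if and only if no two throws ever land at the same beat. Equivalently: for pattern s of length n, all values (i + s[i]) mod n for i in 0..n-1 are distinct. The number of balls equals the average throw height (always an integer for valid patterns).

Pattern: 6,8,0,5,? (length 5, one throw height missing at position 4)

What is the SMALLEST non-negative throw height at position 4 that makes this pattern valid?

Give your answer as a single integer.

Answer: 1

Derivation:
i=0: (0 + 6) mod 5 = 1
i=1: (1 + 8) mod 5 = 4
i=2: (2 + 0) mod 5 = 2
i=3: (3 + 5) mod 5 = 3
i=4: s[i]=? (unknown)
Known residues: [1, 2, 3, 4]; need a permutation of 0..4, so missing residue r = 0
Need (4 + s) mod 5 = 0; smallest s = (0 - 4) mod 5 = 1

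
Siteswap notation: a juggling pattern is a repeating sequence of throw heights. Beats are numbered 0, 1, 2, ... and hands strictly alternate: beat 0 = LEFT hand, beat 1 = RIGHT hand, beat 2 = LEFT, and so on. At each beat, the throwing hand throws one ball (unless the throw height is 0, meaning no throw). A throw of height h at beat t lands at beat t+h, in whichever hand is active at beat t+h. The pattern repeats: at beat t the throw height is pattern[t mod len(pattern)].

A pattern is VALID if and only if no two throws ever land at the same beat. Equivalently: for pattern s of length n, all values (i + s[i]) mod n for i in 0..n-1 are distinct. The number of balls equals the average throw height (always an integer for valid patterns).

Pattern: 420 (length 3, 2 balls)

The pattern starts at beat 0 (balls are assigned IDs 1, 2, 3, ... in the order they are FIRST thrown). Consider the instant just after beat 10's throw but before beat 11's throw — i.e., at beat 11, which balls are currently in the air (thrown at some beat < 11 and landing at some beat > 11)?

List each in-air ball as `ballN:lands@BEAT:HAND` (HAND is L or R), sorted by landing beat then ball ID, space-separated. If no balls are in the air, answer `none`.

Beat 0 (L): throw ball1 h=4 -> lands@4:L; in-air after throw: [b1@4:L]
Beat 1 (R): throw ball2 h=2 -> lands@3:R; in-air after throw: [b2@3:R b1@4:L]
Beat 3 (R): throw ball2 h=4 -> lands@7:R; in-air after throw: [b1@4:L b2@7:R]
Beat 4 (L): throw ball1 h=2 -> lands@6:L; in-air after throw: [b1@6:L b2@7:R]
Beat 6 (L): throw ball1 h=4 -> lands@10:L; in-air after throw: [b2@7:R b1@10:L]
Beat 7 (R): throw ball2 h=2 -> lands@9:R; in-air after throw: [b2@9:R b1@10:L]
Beat 9 (R): throw ball2 h=4 -> lands@13:R; in-air after throw: [b1@10:L b2@13:R]
Beat 10 (L): throw ball1 h=2 -> lands@12:L; in-air after throw: [b1@12:L b2@13:R]

Answer: ball1:lands@12:L ball2:lands@13:R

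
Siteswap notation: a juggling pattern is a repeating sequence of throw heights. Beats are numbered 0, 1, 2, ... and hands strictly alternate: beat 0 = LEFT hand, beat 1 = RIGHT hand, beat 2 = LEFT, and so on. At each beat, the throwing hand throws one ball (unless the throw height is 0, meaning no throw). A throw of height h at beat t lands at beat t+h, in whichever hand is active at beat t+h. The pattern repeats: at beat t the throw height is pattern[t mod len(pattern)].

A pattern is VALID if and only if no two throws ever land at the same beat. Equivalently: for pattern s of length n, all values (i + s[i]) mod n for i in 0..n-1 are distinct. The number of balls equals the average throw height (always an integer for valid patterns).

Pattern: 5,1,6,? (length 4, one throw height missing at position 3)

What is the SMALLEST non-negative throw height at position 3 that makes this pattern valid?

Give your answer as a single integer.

i=0: (0 + 5) mod 4 = 1
i=1: (1 + 1) mod 4 = 2
i=2: (2 + 6) mod 4 = 0
i=3: s[i]=? (unknown)
Known residues: [0, 1, 2]; need a permutation of 0..3, so missing residue r = 3
Need (3 + s) mod 4 = 3; smallest s = (3 - 3) mod 4 = 0

Answer: 0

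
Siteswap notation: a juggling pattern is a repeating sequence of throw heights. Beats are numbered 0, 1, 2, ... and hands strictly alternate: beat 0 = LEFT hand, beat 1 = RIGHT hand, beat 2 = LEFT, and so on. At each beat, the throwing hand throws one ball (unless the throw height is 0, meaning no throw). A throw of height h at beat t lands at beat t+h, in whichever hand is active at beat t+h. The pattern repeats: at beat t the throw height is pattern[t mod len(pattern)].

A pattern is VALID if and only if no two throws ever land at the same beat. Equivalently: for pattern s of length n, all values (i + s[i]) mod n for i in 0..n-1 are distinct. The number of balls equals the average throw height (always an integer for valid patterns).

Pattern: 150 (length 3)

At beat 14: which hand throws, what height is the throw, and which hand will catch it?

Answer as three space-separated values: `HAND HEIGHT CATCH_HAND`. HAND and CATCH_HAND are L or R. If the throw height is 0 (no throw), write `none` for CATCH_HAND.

Beat 14: 14 mod 2 = 0, so hand = L
Throw height = pattern[14 mod 3] = pattern[2] = 0

Answer: L 0 none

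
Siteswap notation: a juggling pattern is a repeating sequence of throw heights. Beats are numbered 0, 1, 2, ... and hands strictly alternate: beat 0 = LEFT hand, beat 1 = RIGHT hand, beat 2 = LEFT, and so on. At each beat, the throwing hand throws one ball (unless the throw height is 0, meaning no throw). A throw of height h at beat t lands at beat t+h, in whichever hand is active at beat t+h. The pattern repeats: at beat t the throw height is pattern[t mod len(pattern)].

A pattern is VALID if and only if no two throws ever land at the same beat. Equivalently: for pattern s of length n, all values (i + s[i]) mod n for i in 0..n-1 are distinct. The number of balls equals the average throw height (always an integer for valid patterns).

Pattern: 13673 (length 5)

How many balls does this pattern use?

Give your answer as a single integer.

Pattern = [1, 3, 6, 7, 3], length n = 5
  position 0: throw height = 1, running sum = 1
  position 1: throw height = 3, running sum = 4
  position 2: throw height = 6, running sum = 10
  position 3: throw height = 7, running sum = 17
  position 4: throw height = 3, running sum = 20
Total sum = 20; balls = sum / n = 20 / 5 = 4

Answer: 4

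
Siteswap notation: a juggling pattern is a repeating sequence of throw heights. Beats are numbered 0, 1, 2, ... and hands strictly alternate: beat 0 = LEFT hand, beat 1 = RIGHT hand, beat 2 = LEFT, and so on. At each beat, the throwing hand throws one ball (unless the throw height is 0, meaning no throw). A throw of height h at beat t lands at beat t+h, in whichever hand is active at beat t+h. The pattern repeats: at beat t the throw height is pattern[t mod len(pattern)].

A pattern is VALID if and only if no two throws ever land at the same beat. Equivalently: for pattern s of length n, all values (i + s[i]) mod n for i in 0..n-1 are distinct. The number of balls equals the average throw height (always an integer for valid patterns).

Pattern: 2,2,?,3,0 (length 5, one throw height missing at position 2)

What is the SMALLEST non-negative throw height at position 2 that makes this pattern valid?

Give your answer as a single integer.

i=0: (0 + 2) mod 5 = 2
i=1: (1 + 2) mod 5 = 3
i=2: s[i]=? (unknown)
i=3: (3 + 3) mod 5 = 1
i=4: (4 + 0) mod 5 = 4
Known residues: [1, 2, 3, 4]; need a permutation of 0..4, so missing residue r = 0
Need (2 + s) mod 5 = 0; smallest s = (0 - 2) mod 5 = 3

Answer: 3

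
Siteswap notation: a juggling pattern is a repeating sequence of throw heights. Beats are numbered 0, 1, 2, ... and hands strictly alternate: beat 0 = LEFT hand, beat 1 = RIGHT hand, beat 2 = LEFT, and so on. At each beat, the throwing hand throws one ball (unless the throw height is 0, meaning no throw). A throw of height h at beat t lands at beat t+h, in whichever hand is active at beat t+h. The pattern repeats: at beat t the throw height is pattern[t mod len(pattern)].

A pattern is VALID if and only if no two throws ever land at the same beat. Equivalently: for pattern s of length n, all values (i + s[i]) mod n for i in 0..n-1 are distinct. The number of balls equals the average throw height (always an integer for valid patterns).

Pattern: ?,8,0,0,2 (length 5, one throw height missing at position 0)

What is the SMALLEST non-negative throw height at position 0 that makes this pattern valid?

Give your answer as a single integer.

Answer: 0

Derivation:
i=0: s[i]=? (unknown)
i=1: (1 + 8) mod 5 = 4
i=2: (2 + 0) mod 5 = 2
i=3: (3 + 0) mod 5 = 3
i=4: (4 + 2) mod 5 = 1
Known residues: [1, 2, 3, 4]; need a permutation of 0..4, so missing residue r = 0
Need (0 + s) mod 5 = 0; smallest s = (0 - 0) mod 5 = 0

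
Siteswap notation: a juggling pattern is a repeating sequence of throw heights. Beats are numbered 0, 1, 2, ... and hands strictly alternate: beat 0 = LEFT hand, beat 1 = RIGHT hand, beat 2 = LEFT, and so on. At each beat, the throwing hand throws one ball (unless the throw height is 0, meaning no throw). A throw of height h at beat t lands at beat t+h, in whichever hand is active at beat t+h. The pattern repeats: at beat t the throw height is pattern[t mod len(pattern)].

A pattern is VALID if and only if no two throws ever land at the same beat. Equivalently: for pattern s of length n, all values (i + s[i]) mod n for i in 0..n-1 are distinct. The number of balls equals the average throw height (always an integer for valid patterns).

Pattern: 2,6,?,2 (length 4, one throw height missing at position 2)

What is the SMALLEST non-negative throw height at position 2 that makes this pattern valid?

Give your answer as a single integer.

i=0: (0 + 2) mod 4 = 2
i=1: (1 + 6) mod 4 = 3
i=2: s[i]=? (unknown)
i=3: (3 + 2) mod 4 = 1
Known residues: [1, 2, 3]; need a permutation of 0..3, so missing residue r = 0
Need (2 + s) mod 4 = 0; smallest s = (0 - 2) mod 4 = 2

Answer: 2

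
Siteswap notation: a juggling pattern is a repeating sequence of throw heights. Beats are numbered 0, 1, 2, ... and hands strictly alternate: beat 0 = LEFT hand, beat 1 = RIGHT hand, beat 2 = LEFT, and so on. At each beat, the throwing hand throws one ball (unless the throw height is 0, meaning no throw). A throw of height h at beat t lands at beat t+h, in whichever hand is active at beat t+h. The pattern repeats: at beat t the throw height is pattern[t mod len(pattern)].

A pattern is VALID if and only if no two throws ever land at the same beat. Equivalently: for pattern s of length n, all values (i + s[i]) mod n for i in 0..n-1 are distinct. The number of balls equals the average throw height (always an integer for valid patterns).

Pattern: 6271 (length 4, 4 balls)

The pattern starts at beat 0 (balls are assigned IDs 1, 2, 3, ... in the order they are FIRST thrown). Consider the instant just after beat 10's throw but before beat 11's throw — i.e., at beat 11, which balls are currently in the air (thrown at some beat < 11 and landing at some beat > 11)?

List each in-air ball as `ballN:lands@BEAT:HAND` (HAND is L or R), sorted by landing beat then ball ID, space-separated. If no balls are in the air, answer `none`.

Answer: ball1:lands@13:R ball4:lands@14:L ball2:lands@17:R

Derivation:
Beat 0 (L): throw ball1 h=6 -> lands@6:L; in-air after throw: [b1@6:L]
Beat 1 (R): throw ball2 h=2 -> lands@3:R; in-air after throw: [b2@3:R b1@6:L]
Beat 2 (L): throw ball3 h=7 -> lands@9:R; in-air after throw: [b2@3:R b1@6:L b3@9:R]
Beat 3 (R): throw ball2 h=1 -> lands@4:L; in-air after throw: [b2@4:L b1@6:L b3@9:R]
Beat 4 (L): throw ball2 h=6 -> lands@10:L; in-air after throw: [b1@6:L b3@9:R b2@10:L]
Beat 5 (R): throw ball4 h=2 -> lands@7:R; in-air after throw: [b1@6:L b4@7:R b3@9:R b2@10:L]
Beat 6 (L): throw ball1 h=7 -> lands@13:R; in-air after throw: [b4@7:R b3@9:R b2@10:L b1@13:R]
Beat 7 (R): throw ball4 h=1 -> lands@8:L; in-air after throw: [b4@8:L b3@9:R b2@10:L b1@13:R]
Beat 8 (L): throw ball4 h=6 -> lands@14:L; in-air after throw: [b3@9:R b2@10:L b1@13:R b4@14:L]
Beat 9 (R): throw ball3 h=2 -> lands@11:R; in-air after throw: [b2@10:L b3@11:R b1@13:R b4@14:L]
Beat 10 (L): throw ball2 h=7 -> lands@17:R; in-air after throw: [b3@11:R b1@13:R b4@14:L b2@17:R]
Beat 11 (R): throw ball3 h=1 -> lands@12:L; in-air after throw: [b3@12:L b1@13:R b4@14:L b2@17:R]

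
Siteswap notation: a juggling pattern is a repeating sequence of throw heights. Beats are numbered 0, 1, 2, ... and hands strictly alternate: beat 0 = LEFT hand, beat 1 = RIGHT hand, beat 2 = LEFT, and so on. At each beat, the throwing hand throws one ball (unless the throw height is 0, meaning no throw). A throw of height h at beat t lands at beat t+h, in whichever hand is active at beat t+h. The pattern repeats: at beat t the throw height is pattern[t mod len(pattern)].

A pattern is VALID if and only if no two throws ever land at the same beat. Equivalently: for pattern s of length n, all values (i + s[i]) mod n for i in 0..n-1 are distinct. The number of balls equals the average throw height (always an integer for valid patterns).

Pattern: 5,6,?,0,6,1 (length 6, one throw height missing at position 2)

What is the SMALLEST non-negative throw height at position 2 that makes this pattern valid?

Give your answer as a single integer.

i=0: (0 + 5) mod 6 = 5
i=1: (1 + 6) mod 6 = 1
i=2: s[i]=? (unknown)
i=3: (3 + 0) mod 6 = 3
i=4: (4 + 6) mod 6 = 4
i=5: (5 + 1) mod 6 = 0
Known residues: [0, 1, 3, 4, 5]; need a permutation of 0..5, so missing residue r = 2
Need (2 + s) mod 6 = 2; smallest s = (2 - 2) mod 6 = 0

Answer: 0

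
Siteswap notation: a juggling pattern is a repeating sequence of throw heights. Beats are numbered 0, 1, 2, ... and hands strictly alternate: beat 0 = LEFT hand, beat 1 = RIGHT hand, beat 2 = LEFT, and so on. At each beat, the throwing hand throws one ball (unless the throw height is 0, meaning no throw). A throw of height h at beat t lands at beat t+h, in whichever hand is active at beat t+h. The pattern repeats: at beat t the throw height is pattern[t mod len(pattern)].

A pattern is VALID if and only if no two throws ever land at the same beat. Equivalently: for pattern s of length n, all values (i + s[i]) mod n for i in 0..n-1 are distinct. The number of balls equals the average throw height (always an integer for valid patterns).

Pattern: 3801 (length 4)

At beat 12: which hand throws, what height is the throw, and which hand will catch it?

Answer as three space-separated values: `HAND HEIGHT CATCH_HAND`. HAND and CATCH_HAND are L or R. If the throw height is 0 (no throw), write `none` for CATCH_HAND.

Answer: L 3 R

Derivation:
Beat 12: 12 mod 2 = 0, so hand = L
Throw height = pattern[12 mod 4] = pattern[0] = 3
Lands at beat 12+3=15, 15 mod 2 = 1, so catch hand = R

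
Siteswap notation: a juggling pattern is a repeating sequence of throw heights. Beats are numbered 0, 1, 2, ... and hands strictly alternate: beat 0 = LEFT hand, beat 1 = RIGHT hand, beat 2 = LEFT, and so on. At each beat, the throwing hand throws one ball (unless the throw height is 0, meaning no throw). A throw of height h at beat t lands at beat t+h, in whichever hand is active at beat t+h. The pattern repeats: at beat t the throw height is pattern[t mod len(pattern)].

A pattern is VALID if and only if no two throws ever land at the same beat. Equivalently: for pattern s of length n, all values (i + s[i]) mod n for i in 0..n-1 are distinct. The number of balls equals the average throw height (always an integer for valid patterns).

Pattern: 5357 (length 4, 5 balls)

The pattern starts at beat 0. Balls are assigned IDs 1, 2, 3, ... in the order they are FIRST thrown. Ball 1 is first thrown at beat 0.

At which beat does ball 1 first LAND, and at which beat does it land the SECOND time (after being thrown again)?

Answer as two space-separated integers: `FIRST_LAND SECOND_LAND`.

Beat 0 (L): throw ball1 h=5 -> lands@5:R; in-air after throw: [b1@5:R]
Beat 1 (R): throw ball2 h=3 -> lands@4:L; in-air after throw: [b2@4:L b1@5:R]
Beat 2 (L): throw ball3 h=5 -> lands@7:R; in-air after throw: [b2@4:L b1@5:R b3@7:R]
Beat 3 (R): throw ball4 h=7 -> lands@10:L; in-air after throw: [b2@4:L b1@5:R b3@7:R b4@10:L]
Beat 4 (L): throw ball2 h=5 -> lands@9:R; in-air after throw: [b1@5:R b3@7:R b2@9:R b4@10:L]
Beat 5 (R): throw ball1 h=3 -> lands@8:L; in-air after throw: [b3@7:R b1@8:L b2@9:R b4@10:L]
Beat 6 (L): throw ball5 h=5 -> lands@11:R; in-air after throw: [b3@7:R b1@8:L b2@9:R b4@10:L b5@11:R]
Beat 7 (R): throw ball3 h=7 -> lands@14:L; in-air after throw: [b1@8:L b2@9:R b4@10:L b5@11:R b3@14:L]
Beat 8 (L): throw ball1 h=5 -> lands@13:R; in-air after throw: [b2@9:R b4@10:L b5@11:R b1@13:R b3@14:L]
Ball 1: thrown@0 h=5 -> first land @5; rethrown@5 h=3 -> second land @8

Answer: 5 8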